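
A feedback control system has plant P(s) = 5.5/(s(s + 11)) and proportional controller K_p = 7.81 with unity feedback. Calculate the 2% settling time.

The closed-loop denominator s² + 11s + 42.95 gives ω_n = √42.95 = 6.554 and ζ = 11/(2ω_n) = 0.8392.
2% settling time T_s ≈ 4/(ζω_n) = 4/5.5 = 0.727 s.

T_s ≈ 0.727 s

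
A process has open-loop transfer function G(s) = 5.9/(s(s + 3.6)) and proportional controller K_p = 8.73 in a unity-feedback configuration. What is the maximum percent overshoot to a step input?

44.3%

The closed-loop denominator s² + 3.6s + 51.51 gives ω_n = √51.51 = 7.177 and ζ = 3.6/(2ω_n) = 0.2508.
%OS = 100·exp(−πζ/√(1−ζ²)) = 100·exp(−π·0.2508/√0.9371) = 44.3%.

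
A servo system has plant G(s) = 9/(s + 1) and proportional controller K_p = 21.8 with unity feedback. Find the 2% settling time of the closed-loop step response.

Closed-loop transfer function: T(s) = K_p·G(s)/(1 + K_p·G(s)) = 196.2/(s + 1 + 196.2) = 196.2/(s + 197.2).
Time constant τ = 1/197.2 = 0.005071 s, so the 2% settling time is about 4τ = 0.0203 s.

T_s ≈ 0.0203 s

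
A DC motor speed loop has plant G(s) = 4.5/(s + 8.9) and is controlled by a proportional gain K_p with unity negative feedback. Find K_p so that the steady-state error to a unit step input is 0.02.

K_p = 96.9

For a type-0 loop with proportional control, e_ss = 1/(1 + K_p·G(0)).
G(0) = 0.5056. Require 1/(1 + K_p·0.5056) = 0.02, so 1 + 0.5056·K_p = 50.
K_p = (50 − 1)/0.5056 = 96.9.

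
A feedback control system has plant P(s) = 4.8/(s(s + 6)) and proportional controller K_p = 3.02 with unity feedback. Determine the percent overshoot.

1.79%

Closed-loop characteristic equation: s² + 6s + 14.5 = 0, so ω_n = 3.807 rad/s and ζ = 6/(2·3.807) = 0.7879.
%OS = 100·exp(−πζ/√(1−ζ²)) = 100·exp(−π·0.7879/√0.3791) = 1.79%.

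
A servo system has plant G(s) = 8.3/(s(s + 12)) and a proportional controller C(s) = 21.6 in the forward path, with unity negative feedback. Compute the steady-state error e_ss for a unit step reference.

0

The open loop C(s)G(s) has a pole at the origin (type 1), so the static position error constant is infinite and e_ss = 1/(1+∞) = 0.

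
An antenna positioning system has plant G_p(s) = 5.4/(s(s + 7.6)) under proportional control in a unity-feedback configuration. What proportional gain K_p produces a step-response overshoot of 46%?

K_p = 46.4

From %OS = 100·exp(−πζ/√(1−ζ²)) = 46%, ζ = −ln(0.46)/√(π²+ln²(0.46)) = 0.24.
Characteristic equation s² + 7.6s + 5.4K_p = 0 gives ζ = 7.6/(2√(5.4K_p)).
Setting ζ = 0.24: √(5.4K_p) = 7.6/(2·0.24) = 15.84, so K_p = 250.8/5.4 = 46.4.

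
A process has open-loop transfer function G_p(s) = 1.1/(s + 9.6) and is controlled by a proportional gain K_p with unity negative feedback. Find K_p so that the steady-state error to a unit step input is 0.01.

K_p = 864

The loop is type 0, so e_ss(step) = 1/(1 + K_pos) with K_pos = K_p·G_p(0).
G_p(0) = 0.1146. Require 1/(1 + K_p·0.1146) = 0.01, so 1 + 0.1146·K_p = 100.
K_p = (100 − 1)/0.1146 = 864.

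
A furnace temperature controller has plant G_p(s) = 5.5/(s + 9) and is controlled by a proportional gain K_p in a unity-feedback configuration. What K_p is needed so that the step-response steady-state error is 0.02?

Steady-state error for a unit step on this type-0 loop is 1/(1 + K_p·G_p(0)).
G_p(0) = 0.6111. Require 1/(1 + K_p·0.6111) = 0.02, so 1 + 0.6111·K_p = 50.
K_p = (50 − 1)/0.6111 = 80.2.

K_p = 80.2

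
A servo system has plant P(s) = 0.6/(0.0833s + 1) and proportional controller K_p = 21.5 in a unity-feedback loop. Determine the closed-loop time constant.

τ = 0.00599 s

Closed loop: T(s) = K_p·P/(1+K_p·P) = 12.9/(0.0833s + 1 + 12.9), with pole at s = −(1 + 12.9)/0.0833 = −166.9.
Closed-loop time constant τ = 1/166.9 = 0.00599 s.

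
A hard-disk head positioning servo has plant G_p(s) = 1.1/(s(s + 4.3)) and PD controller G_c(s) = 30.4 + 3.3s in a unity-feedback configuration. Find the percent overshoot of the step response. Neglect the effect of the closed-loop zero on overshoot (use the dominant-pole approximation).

Forward path: (30.4 + 3.3s)·1.1/(s(s+4.3)). The closed-loop characteristic equation is s² + (4.3 + 1.1·3.3)s + 1.1·30.4 = 0.
That is s² + 7.93s + 33.44 = 0, so ω_n = 5.783 rad/s and ζ = 7.93/(2·5.783) = 0.6857.
%OS = 100·exp(−πζ/√(1−ζ²)) = 5.19%.

5.19%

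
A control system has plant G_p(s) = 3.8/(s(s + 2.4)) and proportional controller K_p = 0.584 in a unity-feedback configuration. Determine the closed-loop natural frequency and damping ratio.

ω_n = 1.49 rad/s, ζ = 0.806

The closed-loop denominator is s(s+2.4) + 0.584·3.8 = s² + 2.4s + 2.219.
So ω_n² = 2.219 ⇒ ω_n = 1.49 rad/s, and ζ = 2.4/(2ω_n) = 0.806.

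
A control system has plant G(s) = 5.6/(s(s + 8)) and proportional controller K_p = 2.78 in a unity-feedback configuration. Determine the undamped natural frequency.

ω_n = 3.95 rad/s

The closed-loop denominator is s(s+8) + 2.78·5.6 = s² + 8s + 15.57.
So ω_n² = 15.57 ⇒ ω_n = 3.946 rad/s, and ζ = 8/(2ω_n) = 1.01.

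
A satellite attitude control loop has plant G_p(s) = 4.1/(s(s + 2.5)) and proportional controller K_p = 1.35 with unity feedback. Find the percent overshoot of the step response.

13.9%

The closed-loop denominator s² + 2.5s + 5.535 gives ω_n = √5.535 = 2.353 and ζ = 2.5/(2ω_n) = 0.5313.
%OS = 100·exp(−πζ/√(1−ζ²)) = 100·exp(−π·0.5313/√0.7177) = 13.9%.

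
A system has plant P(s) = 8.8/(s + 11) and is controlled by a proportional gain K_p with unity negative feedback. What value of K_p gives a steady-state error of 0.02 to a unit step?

K_p = 61.2

For a type-0 loop with proportional control, e_ss = 1/(1 + K_p·P(0)).
P(0) = 0.8. Require 1/(1 + K_p·0.8) = 0.02, so 1 + 0.8·K_p = 50.
K_p = (50 − 1)/0.8 = 61.2.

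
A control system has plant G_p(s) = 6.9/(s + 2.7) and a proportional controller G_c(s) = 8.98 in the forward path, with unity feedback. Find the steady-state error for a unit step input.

The loop is type 0. Static position error constant K_pos = G_c(0)·G_p(0) = 8.98·2.556 = 22.95.
Steady-state error to a unit step: e_ss = 1/(1+K_pos) = 1/23.95 = 0.0418.

0.0418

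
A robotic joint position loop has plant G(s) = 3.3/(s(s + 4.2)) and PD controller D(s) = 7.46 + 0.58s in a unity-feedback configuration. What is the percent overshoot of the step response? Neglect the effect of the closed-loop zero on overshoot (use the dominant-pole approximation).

8.57%

Forward path: (7.46 + 0.58s)·3.3/(s(s+4.2)). The closed-loop characteristic equation is s² + (4.2 + 3.3·0.58)s + 3.3·7.46 = 0.
That is s² + 6.114s + 24.62 = 0, so ω_n = 4.962 rad/s and ζ = 6.114/(2·4.962) = 0.6161.
%OS = 100·exp(−πζ/√(1−ζ²)) = 8.57%.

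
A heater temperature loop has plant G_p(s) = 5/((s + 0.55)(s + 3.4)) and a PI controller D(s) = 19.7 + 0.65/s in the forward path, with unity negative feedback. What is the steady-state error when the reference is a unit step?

The open loop D(s)G_p(s) has a pole at the origin (type 1), so the static position error constant is infinite and e_ss = 1/(1+∞) = 0.

0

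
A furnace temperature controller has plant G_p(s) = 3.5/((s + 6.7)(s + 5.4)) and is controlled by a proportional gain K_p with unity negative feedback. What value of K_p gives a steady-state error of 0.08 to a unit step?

K_p = 119

The loop is type 0, so e_ss(step) = 1/(1 + K_pos) with K_pos = K_p·G_p(0).
G_p(0) = 0.09674. Require 1/(1 + K_p·0.09674) = 0.08, so 1 + 0.09674·K_p = 12.5.
K_p = (12.5 − 1)/0.09674 = 119.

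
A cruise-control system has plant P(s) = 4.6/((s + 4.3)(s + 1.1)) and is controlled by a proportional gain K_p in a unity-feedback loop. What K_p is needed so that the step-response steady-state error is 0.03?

K_p = 33.2

Steady-state error for a unit step on this type-0 loop is 1/(1 + K_p·P(0)).
P(0) = 0.9725. Require 1/(1 + K_p·0.9725) = 0.03, so 1 + 0.9725·K_p = 33.33.
K_p = (33.33 − 1)/0.9725 = 33.2.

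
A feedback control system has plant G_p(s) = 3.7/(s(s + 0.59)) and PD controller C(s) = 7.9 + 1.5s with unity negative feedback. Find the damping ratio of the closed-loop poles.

Forward path: (7.9 + 1.5s)·3.7/(s(s+0.59)). The closed-loop characteristic equation is s² + (0.59 + 3.7·1.5)s + 3.7·7.9 = 0.
That is s² + 6.14s + 29.23 = 0, so ω_n = 5.406 rad/s and ζ = 6.14/(2·5.406) = 0.5678.

ζ = 0.568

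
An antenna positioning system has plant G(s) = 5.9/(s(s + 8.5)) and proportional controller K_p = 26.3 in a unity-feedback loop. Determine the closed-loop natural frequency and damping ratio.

With unity feedback the closed-loop characteristic equation is s² + 8.5s + 26.3·5.9 = s² + 8.5s + 155.2 = 0.
So ω_n² = 155.2 ⇒ ω_n = 12.46 rad/s, and ζ = 8.5/(2ω_n) = 0.341.

ω_n = 12.5 rad/s, ζ = 0.341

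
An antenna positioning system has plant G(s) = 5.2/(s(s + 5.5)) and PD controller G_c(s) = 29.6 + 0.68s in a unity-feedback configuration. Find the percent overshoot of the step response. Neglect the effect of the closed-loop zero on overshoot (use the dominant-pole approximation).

29.3%

Forward path: (29.6 + 0.68s)·5.2/(s(s+5.5)). The closed-loop characteristic equation is s² + (5.5 + 5.2·0.68)s + 5.2·29.6 = 0.
That is s² + 9.036s + 153.9 = 0, so ω_n = 12.41 rad/s and ζ = 9.036/(2·12.41) = 0.3642.
%OS = 100·exp(−πζ/√(1−ζ²)) = 29.3%.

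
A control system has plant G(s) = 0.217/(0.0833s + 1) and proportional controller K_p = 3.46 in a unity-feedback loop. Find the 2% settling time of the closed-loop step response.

Closed loop: T(s) = K_p·G/(1+K_p·G) = 0.7508/(0.0833s + 1 + 0.7508), with pole at s = −(1 + 0.7508)/0.0833 = −21.02.
τ = 1/21.02 = 0.04758 s, so 2% settling time ≈ 4τ = 0.19 s.

T_s ≈ 0.19 s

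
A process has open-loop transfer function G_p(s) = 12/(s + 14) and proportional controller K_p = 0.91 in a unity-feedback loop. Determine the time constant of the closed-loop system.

τ = 0.0401 s

Closed-loop transfer function: T(s) = K_p·G_p(s)/(1 + K_p·G_p(s)) = 10.92/(s + 14 + 10.92) = 10.92/(s + 24.92).
Time constant τ = 1/24.92 = 0.0401 s.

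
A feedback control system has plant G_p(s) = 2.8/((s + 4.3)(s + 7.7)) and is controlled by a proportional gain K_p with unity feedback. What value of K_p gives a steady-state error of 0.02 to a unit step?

K_p = 579

For a type-0 loop with proportional control, e_ss = 1/(1 + K_p·G_p(0)).
G_p(0) = 0.08457. Require 1/(1 + K_p·0.08457) = 0.02, so 1 + 0.08457·K_p = 50.
K_p = (50 − 1)/0.08457 = 579.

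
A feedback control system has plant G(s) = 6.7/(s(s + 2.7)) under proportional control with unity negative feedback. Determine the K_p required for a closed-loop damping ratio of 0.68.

K_p = 0.588

Closed-loop characteristic equation: s² + 2.7s + K_p·6.7 = 0.
So ω_n = √(6.7K_p) and 2ζω_n = 2.7, giving ζ = 2.7/(2√(6.7K_p)).
Setting ζ = 0.68: √(6.7K_p) = 2.7/(2·0.68) = 1.985, so K_p = 3.941/6.7 = 0.588.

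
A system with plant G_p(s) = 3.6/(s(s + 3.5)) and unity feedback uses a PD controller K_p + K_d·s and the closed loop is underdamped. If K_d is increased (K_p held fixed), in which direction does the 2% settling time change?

Characteristic equation s² + (3.5 + 3.6K_d)s + 3.6K_p = 0: raising K_d increases ζω_n = (3.5+3.6K_d)/2 while the loop stays underdamped, so T_s ≈ 4/(ζω_n) decreases.

decrease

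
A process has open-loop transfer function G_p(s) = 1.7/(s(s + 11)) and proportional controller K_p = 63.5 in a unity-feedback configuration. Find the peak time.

T_p = 0.356 s

From 1 + K_pG_p(s) = 0: s² + 11s + 108 = 0 ⇒ ω_n = 10.39, ζ = 0.5294.
Damped frequency ω_d = ω_n√(1−ζ²) = 8.815 rad/s, so peak time T_p = π/ω_d = 0.356 s.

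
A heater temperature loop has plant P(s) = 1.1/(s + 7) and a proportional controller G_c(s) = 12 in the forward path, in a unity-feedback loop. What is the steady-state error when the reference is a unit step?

The loop is type 0. Static position error constant K_pos = G_c(0)·P(0) = 12·0.1571 = 1.886.
Steady-state error to a unit step: e_ss = 1/(1+K_pos) = 1/2.886 = 0.347.

0.347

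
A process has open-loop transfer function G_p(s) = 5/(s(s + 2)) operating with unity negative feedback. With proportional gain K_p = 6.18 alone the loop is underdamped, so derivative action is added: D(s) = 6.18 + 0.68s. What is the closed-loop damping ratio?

ζ = 0.486

Forward path: (6.18 + 0.68s)·5/(s(s+2)). The closed-loop characteristic equation is s² + (2 + 5·0.68)s + 5·6.18 = 0.
That is s² + 5.4s + 30.9 = 0, so ω_n = 5.559 rad/s and ζ = 5.4/(2·5.559) = 0.4857.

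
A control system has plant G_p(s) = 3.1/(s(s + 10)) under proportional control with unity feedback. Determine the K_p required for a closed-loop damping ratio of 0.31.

Closed-loop characteristic equation: s² + 10s + K_p·3.1 = 0.
So ω_n = √(3.1K_p) and 2ζω_n = 10, giving ζ = 10/(2√(3.1K_p)).
Setting ζ = 0.31: √(3.1K_p) = 10/(2·0.31) = 16.13, so K_p = 260.1/3.1 = 83.9.

K_p = 83.9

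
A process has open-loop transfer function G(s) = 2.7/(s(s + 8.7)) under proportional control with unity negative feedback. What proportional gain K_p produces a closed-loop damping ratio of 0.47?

K_p = 31.7

Closed-loop characteristic equation: s² + 8.7s + K_p·2.7 = 0.
So ω_n = √(2.7K_p) and 2ζω_n = 8.7, giving ζ = 8.7/(2√(2.7K_p)).
Setting ζ = 0.47: √(2.7K_p) = 8.7/(2·0.47) = 9.255, so K_p = 85.66/2.7 = 31.7.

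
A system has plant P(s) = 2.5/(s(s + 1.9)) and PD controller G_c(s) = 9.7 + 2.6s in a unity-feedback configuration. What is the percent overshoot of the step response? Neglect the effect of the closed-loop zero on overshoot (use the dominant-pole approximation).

Forward path: (9.7 + 2.6s)·2.5/(s(s+1.9)). The closed-loop characteristic equation is s² + (1.9 + 2.5·2.6)s + 2.5·9.7 = 0.
That is s² + 8.4s + 24.25 = 0, so ω_n = 4.924 rad/s and ζ = 8.4/(2·4.924) = 0.8529.
%OS = 100·exp(−πζ/√(1−ζ²)) = 0.59%.

0.59%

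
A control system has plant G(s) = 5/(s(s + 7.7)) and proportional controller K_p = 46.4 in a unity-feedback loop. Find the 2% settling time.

T_s ≈ 1.04 s

The closed-loop denominator s² + 7.7s + 232 gives ω_n = √232 = 15.23 and ζ = 7.7/(2ω_n) = 0.2528.
2% settling time T_s ≈ 4/(ζω_n) = 4/3.85 = 1.04 s.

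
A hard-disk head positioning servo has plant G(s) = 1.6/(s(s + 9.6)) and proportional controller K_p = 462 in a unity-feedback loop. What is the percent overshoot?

56.9%

From 1 + K_pG(s) = 0: s² + 9.6s + 739.2 = 0 ⇒ ω_n = 27.19, ζ = 0.1765.
%OS = 100·exp(−πζ/√(1−ζ²)) = 100·exp(−π·0.1765/√0.9688) = 56.9%.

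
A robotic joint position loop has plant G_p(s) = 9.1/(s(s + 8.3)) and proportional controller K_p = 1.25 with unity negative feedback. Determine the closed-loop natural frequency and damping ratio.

ω_n = 3.37 rad/s, ζ = 1.23

1 + K_p·G_p(s) = 0 gives s² + 8.3s + 11.38 = 0.
So ω_n² = 11.38 ⇒ ω_n = 3.373 rad/s, and ζ = 8.3/(2ω_n) = 1.23.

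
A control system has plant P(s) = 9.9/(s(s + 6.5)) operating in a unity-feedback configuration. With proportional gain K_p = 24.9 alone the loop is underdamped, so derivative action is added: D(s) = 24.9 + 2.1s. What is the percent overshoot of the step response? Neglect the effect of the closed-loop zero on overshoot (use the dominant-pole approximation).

0.401%

Forward path: (24.9 + 2.1s)·9.9/(s(s+6.5)). The closed-loop characteristic equation is s² + (6.5 + 9.9·2.1)s + 9.9·24.9 = 0.
That is s² + 27.29s + 246.5 = 0, so ω_n = 15.7 rad/s and ζ = 27.29/(2·15.7) = 0.8691.
%OS = 100·exp(−πζ/√(1−ζ²)) = 0.401%.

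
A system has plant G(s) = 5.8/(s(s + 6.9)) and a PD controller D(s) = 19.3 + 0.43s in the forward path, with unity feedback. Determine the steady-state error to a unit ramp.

The loop has one pole at the origin (type 1). Velocity error constant K_v = lim_{s→0} s·D(s)G(s) = 19.3·5.8/6.9 = 16.22.
Steady-state error to a unit ramp: e_ss = 1/K_v = 0.0616.

0.0616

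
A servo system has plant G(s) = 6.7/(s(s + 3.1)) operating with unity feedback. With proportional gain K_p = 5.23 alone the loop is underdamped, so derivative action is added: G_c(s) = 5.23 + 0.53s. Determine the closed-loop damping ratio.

Forward path: (5.23 + 0.53s)·6.7/(s(s+3.1)). The closed-loop characteristic equation is s² + (3.1 + 6.7·0.53)s + 6.7·5.23 = 0.
That is s² + 6.651s + 35.04 = 0, so ω_n = 5.92 rad/s and ζ = 6.651/(2·5.92) = 0.5618.

ζ = 0.562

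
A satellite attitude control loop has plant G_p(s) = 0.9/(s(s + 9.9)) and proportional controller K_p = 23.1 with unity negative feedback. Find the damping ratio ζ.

ζ = 1.09

1 + K_p·G_p(s) = 0 gives s² + 9.9s + 20.79 = 0.
Matching s² + 2ζω_n s + ω_n²: ω_n = √20.79 = 4.56 rad/s and 2ζω_n = 9.9, so ζ = 9.9/(2·4.56) = 1.09.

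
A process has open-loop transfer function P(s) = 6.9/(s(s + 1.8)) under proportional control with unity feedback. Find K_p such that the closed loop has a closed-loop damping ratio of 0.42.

Closed-loop characteristic equation: s² + 1.8s + K_p·6.9 = 0.
So ω_n = √(6.9K_p) and 2ζω_n = 1.8, giving ζ = 1.8/(2√(6.9K_p)).
Setting ζ = 0.42: √(6.9K_p) = 1.8/(2·0.42) = 2.143, so K_p = 4.592/6.9 = 0.665.

K_p = 0.665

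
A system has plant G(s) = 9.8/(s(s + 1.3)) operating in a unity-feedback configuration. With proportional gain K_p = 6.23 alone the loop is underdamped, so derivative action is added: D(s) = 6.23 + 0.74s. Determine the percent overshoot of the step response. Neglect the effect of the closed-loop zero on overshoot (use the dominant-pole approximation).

12.8%

Forward path: (6.23 + 0.74s)·9.8/(s(s+1.3)). The closed-loop characteristic equation is s² + (1.3 + 9.8·0.74)s + 9.8·6.23 = 0.
That is s² + 8.552s + 61.05 = 0, so ω_n = 7.814 rad/s and ζ = 8.552/(2·7.814) = 0.5472.
%OS = 100·exp(−πζ/√(1−ζ²)) = 12.8%.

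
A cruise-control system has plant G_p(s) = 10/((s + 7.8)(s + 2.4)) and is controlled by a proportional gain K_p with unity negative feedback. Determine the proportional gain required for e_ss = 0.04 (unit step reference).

The loop is type 0, so e_ss(step) = 1/(1 + K_pos) with K_pos = K_p·G_p(0).
G_p(0) = 0.5342. Require 1/(1 + K_p·0.5342) = 0.04, so 1 + 0.5342·K_p = 25.
K_p = (25 − 1)/0.5342 = 44.9.

K_p = 44.9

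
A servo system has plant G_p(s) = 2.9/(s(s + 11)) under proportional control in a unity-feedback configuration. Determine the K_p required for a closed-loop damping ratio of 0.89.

K_p = 13.2

Closed-loop characteristic equation: s² + 11s + K_p·2.9 = 0.
So ω_n = √(2.9K_p) and 2ζω_n = 11, giving ζ = 11/(2√(2.9K_p)).
Setting ζ = 0.89: √(2.9K_p) = 11/(2·0.89) = 6.18, so K_p = 38.19/2.9 = 13.2.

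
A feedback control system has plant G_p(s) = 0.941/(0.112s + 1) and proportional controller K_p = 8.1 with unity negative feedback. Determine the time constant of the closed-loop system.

Closed loop: T(s) = K_p·G_p/(1+K_p·G_p) = 7.622/(0.112s + 1 + 7.622), with pole at s = −(1 + 7.622)/0.112 = −76.98.
Closed-loop time constant τ = 1/76.98 = 0.013 s.

τ = 0.013 s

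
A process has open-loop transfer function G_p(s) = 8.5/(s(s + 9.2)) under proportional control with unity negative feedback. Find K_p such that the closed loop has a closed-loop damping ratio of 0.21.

K_p = 56.4

Closed-loop characteristic equation: s² + 9.2s + K_p·8.5 = 0.
So ω_n = √(8.5K_p) and 2ζω_n = 9.2, giving ζ = 9.2/(2√(8.5K_p)).
Setting ζ = 0.21: √(8.5K_p) = 9.2/(2·0.21) = 21.9, so K_p = 479.8/8.5 = 56.4.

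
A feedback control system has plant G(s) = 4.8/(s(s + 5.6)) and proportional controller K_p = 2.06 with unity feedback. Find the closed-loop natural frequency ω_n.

1 + K_p·G(s) = 0 gives s² + 5.6s + 9.888 = 0.
Matching s² + 2ζω_n s + ω_n²: ω_n = √9.888 = 3.145 rad/s and 2ζω_n = 5.6, so ζ = 5.6/(2·3.145) = 0.89.

ω_n = 3.14 rad/s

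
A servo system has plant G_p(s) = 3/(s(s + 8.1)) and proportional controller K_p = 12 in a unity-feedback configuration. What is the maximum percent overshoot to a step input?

Closed-loop characteristic equation: s² + 8.1s + 36 = 0, so ω_n = 6 rad/s and ζ = 8.1/(2·6) = 0.675.
%OS = 100·exp(−πζ/√(1−ζ²)) = 100·exp(−π·0.675/√0.5444) = 5.65%.

5.65%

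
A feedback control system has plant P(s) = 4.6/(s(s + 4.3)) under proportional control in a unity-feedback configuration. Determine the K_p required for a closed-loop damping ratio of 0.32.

Closed-loop characteristic equation: s² + 4.3s + K_p·4.6 = 0.
So ω_n = √(4.6K_p) and 2ζω_n = 4.3, giving ζ = 4.3/(2√(4.6K_p)).
Setting ζ = 0.32: √(4.6K_p) = 4.3/(2·0.32) = 6.719, so K_p = 45.14/4.6 = 9.81.

K_p = 9.81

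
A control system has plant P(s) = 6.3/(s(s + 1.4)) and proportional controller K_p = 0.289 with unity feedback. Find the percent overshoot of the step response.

14.9%

The closed-loop denominator s² + 1.4s + 1.821 gives ω_n = √1.821 = 1.349 and ζ = 1.4/(2ω_n) = 0.5188.
%OS = 100·exp(−πζ/√(1−ζ²)) = 100·exp(−π·0.5188/√0.7309) = 14.9%.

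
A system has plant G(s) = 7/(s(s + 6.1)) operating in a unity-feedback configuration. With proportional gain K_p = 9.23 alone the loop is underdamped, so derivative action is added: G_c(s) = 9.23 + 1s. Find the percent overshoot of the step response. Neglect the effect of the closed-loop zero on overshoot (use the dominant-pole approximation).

1.21%

Forward path: (9.23 + 1s)·7/(s(s+6.1)). The closed-loop characteristic equation is s² + (6.1 + 7·1)s + 7·9.23 = 0.
That is s² + 13.1s + 64.61 = 0, so ω_n = 8.038 rad/s and ζ = 13.1/(2·8.038) = 0.8149.
%OS = 100·exp(−πζ/√(1−ζ²)) = 1.21%.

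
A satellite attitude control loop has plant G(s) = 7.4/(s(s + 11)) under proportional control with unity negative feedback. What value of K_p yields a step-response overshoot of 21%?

From %OS = 100·exp(−πζ/√(1−ζ²)) = 21%, ζ = −ln(0.21)/√(π²+ln²(0.21)) = 0.4449.
Characteristic equation s² + 11s + 7.4K_p = 0 gives ζ = 11/(2√(7.4K_p)).
Setting ζ = 0.4449: √(7.4K_p) = 11/(2·0.4449) = 12.36, so K_p = 152.8/7.4 = 20.7.

K_p = 20.7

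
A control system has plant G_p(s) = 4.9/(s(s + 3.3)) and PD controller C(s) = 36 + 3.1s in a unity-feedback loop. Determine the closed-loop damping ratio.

ζ = 0.696

Forward path: (36 + 3.1s)·4.9/(s(s+3.3)). The closed-loop characteristic equation is s² + (3.3 + 4.9·3.1)s + 4.9·36 = 0.
That is s² + 18.49s + 176.4 = 0, so ω_n = 13.28 rad/s and ζ = 18.49/(2·13.28) = 0.6961.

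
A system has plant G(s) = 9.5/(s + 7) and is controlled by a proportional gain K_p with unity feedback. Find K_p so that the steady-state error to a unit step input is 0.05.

The loop is type 0, so e_ss(step) = 1/(1 + K_pos) with K_pos = K_p·G(0).
G(0) = 1.357. Require 1/(1 + K_p·1.357) = 0.05, so 1 + 1.357·K_p = 20.
K_p = (20 − 1)/1.357 = 14.

K_p = 14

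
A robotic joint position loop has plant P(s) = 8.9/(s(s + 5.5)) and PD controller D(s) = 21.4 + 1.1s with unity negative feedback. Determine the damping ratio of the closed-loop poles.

Forward path: (21.4 + 1.1s)·8.9/(s(s+5.5)). The closed-loop characteristic equation is s² + (5.5 + 8.9·1.1)s + 8.9·21.4 = 0.
That is s² + 15.29s + 190.5 = 0, so ω_n = 13.8 rad/s and ζ = 15.29/(2·13.8) = 0.554.

ζ = 0.554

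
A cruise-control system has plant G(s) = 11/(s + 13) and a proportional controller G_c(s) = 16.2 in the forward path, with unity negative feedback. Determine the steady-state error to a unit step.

The loop is type 0. Static position error constant K_pos = G_c(0)·G(0) = 16.2·0.8462 = 13.71.
Steady-state error to a unit step: e_ss = 1/(1+K_pos) = 1/14.71 = 0.068.

0.068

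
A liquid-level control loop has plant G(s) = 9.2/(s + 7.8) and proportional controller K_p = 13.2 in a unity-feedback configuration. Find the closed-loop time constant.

τ = 0.00774 s

Closed-loop transfer function: T(s) = K_p·G(s)/(1 + K_p·G(s)) = 121.4/(s + 7.8 + 121.4) = 121.4/(s + 129.2).
Time constant τ = 1/129.2 = 0.00774 s.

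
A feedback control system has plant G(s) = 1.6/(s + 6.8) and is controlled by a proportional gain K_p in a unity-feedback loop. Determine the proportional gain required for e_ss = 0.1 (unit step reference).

Steady-state error for a unit step on this type-0 loop is 1/(1 + K_p·G(0)).
G(0) = 0.2353. Require 1/(1 + K_p·0.2353) = 0.1, so 1 + 0.2353·K_p = 10.
K_p = (10 − 1)/0.2353 = 38.2.

K_p = 38.2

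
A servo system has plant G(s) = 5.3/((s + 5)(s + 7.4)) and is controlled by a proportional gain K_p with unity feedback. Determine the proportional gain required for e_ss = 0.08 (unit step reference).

Steady-state error for a unit step on this type-0 loop is 1/(1 + K_p·G(0)).
G(0) = 0.1432. Require 1/(1 + K_p·0.1432) = 0.08, so 1 + 0.1432·K_p = 12.5.
K_p = (12.5 − 1)/0.1432 = 80.3.

K_p = 80.3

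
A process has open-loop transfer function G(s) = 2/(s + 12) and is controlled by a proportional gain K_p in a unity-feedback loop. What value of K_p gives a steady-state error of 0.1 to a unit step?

K_p = 54

For a type-0 loop with proportional control, e_ss = 1/(1 + K_p·G(0)).
G(0) = 0.1667. Require 1/(1 + K_p·0.1667) = 0.1, so 1 + 0.1667·K_p = 10.
K_p = (10 − 1)/0.1667 = 54.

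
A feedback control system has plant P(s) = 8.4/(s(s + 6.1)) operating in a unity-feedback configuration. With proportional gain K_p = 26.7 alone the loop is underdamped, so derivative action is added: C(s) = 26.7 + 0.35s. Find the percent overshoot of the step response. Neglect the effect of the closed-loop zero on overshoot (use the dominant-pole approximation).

Forward path: (26.7 + 0.35s)·8.4/(s(s+6.1)). The closed-loop characteristic equation is s² + (6.1 + 8.4·0.35)s + 8.4·26.7 = 0.
That is s² + 9.04s + 224.3 = 0, so ω_n = 14.98 rad/s and ζ = 9.04/(2·14.98) = 0.3018.
%OS = 100·exp(−πζ/√(1−ζ²)) = 37%.

37%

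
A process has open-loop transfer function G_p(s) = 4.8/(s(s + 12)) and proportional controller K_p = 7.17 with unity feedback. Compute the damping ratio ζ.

1 + K_p·G_p(s) = 0 gives s² + 12s + 34.42 = 0.
So ω_n² = 34.42 ⇒ ω_n = 5.867 rad/s, and ζ = 12/(2ω_n) = 1.02.

ζ = 1.02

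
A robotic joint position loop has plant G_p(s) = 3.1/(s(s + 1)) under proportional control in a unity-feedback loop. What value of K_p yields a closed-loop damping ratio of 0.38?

K_p = 0.558

Closed-loop characteristic equation: s² + 1s + K_p·3.1 = 0.
So ω_n = √(3.1K_p) and 2ζω_n = 1, giving ζ = 1/(2√(3.1K_p)).
Setting ζ = 0.38: √(3.1K_p) = 1/(2·0.38) = 1.316, so K_p = 1.731/3.1 = 0.558.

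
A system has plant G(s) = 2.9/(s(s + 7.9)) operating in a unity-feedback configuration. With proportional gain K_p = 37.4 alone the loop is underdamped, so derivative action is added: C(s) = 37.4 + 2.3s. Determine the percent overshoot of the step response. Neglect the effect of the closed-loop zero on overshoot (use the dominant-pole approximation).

4.62%

Forward path: (37.4 + 2.3s)·2.9/(s(s+7.9)). The closed-loop characteristic equation is s² + (7.9 + 2.9·2.3)s + 2.9·37.4 = 0.
That is s² + 14.57s + 108.5 = 0, so ω_n = 10.41 rad/s and ζ = 14.57/(2·10.41) = 0.6995.
%OS = 100·exp(−πζ/√(1−ζ²)) = 4.62%.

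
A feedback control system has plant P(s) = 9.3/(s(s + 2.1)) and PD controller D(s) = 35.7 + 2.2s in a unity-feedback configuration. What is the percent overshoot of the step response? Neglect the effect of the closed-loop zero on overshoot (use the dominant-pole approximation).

8.4%

Forward path: (35.7 + 2.2s)·9.3/(s(s+2.1)). The closed-loop characteristic equation is s² + (2.1 + 9.3·2.2)s + 9.3·35.7 = 0.
That is s² + 22.56s + 332 = 0, so ω_n = 18.22 rad/s and ζ = 22.56/(2·18.22) = 0.6191.
%OS = 100·exp(−πζ/√(1−ζ²)) = 8.4%.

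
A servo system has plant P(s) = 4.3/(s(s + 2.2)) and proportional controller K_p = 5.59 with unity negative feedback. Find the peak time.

T_p = 0.658 s

From 1 + K_pP(s) = 0: s² + 2.2s + 24.04 = 0 ⇒ ω_n = 4.903, ζ = 0.2244.
Damped frequency ω_d = ω_n√(1−ζ²) = 4.778 rad/s, so peak time T_p = π/ω_d = 0.658 s.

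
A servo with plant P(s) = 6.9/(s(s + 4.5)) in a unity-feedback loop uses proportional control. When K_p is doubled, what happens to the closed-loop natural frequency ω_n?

ω_n = √(6.9·K_p), which grows with K_p.

increase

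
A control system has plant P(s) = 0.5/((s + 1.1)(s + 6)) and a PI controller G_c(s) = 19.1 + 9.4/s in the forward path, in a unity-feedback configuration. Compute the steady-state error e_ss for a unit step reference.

The open loop G_c(s)P(s) has a pole at the origin (type 1), so the static position error constant is infinite and e_ss = 1/(1+∞) = 0.

0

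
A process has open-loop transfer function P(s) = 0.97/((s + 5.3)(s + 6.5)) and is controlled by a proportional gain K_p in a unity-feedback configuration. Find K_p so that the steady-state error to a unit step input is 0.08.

K_p = 408

For a type-0 loop with proportional control, e_ss = 1/(1 + K_p·P(0)).
P(0) = 0.02816. Require 1/(1 + K_p·0.02816) = 0.08, so 1 + 0.02816·K_p = 12.5.
K_p = (12.5 − 1)/0.02816 = 408.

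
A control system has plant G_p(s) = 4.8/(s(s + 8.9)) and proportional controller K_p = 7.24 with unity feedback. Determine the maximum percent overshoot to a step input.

2.69%

From 1 + K_pG_p(s) = 0: s² + 8.9s + 34.75 = 0 ⇒ ω_n = 5.895, ζ = 0.7549.
%OS = 100·exp(−πζ/√(1−ζ²)) = 100·exp(−π·0.7549/√0.4302) = 2.69%.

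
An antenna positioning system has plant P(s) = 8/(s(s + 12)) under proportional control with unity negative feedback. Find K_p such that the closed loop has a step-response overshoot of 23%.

From %OS = 100·exp(−πζ/√(1−ζ²)) = 23%, ζ = −ln(0.23)/√(π²+ln²(0.23)) = 0.4237.
Characteristic equation s² + 12s + 8K_p = 0 gives ζ = 12/(2√(8K_p)).
Setting ζ = 0.4237: √(8K_p) = 12/(2·0.4237) = 14.16, so K_p = 200.5/8 = 25.1.

K_p = 25.1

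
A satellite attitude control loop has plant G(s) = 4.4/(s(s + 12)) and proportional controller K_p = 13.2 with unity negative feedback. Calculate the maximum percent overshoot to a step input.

1.81%

Closed-loop characteristic equation: s² + 12s + 58.08 = 0, so ω_n = 7.621 rad/s and ζ = 12/(2·7.621) = 0.7873.
%OS = 100·exp(−πζ/√(1−ζ²)) = 100·exp(−π·0.7873/√0.3802) = 1.81%.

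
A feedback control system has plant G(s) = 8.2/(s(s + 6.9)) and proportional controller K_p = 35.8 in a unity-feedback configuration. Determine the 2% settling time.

Closed-loop characteristic equation: s² + 6.9s + 293.6 = 0, so ω_n = 17.13 rad/s and ζ = 6.9/(2·17.13) = 0.2014.
2% settling time T_s ≈ 4/(ζω_n) = 4/3.45 = 1.16 s.

T_s ≈ 1.16 s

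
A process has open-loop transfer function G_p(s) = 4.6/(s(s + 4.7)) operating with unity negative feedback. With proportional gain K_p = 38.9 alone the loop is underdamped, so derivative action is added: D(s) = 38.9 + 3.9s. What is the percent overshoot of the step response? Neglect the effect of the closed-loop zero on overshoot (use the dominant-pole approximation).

Forward path: (38.9 + 3.9s)·4.6/(s(s+4.7)). The closed-loop characteristic equation is s² + (4.7 + 4.6·3.9)s + 4.6·38.9 = 0.
That is s² + 22.64s + 178.9 = 0, so ω_n = 13.38 rad/s and ζ = 22.64/(2·13.38) = 0.8462.
%OS = 100·exp(−πζ/√(1−ζ²)) = 0.681%.

0.681%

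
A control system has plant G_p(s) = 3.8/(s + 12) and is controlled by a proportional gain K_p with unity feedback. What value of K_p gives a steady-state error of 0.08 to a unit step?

K_p = 36.3

For a type-0 loop with proportional control, e_ss = 1/(1 + K_p·G_p(0)).
G_p(0) = 0.3167. Require 1/(1 + K_p·0.3167) = 0.08, so 1 + 0.3167·K_p = 12.5.
K_p = (12.5 − 1)/0.3167 = 36.3.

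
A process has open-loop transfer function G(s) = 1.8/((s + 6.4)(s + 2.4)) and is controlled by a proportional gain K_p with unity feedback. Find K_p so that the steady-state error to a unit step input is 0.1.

For a type-0 loop with proportional control, e_ss = 1/(1 + K_p·G(0)).
G(0) = 0.1172. Require 1/(1 + K_p·0.1172) = 0.1, so 1 + 0.1172·K_p = 10.
K_p = (10 − 1)/0.1172 = 76.8.

K_p = 76.8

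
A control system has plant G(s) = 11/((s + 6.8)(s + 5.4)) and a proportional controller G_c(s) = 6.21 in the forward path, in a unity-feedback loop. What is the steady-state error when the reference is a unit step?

The loop is type 0. Static position error constant K_pos = G_c(0)·G(0) = 6.21·0.2996 = 1.86.
Steady-state error to a unit step: e_ss = 1/(1+K_pos) = 1/2.86 = 0.35.

0.35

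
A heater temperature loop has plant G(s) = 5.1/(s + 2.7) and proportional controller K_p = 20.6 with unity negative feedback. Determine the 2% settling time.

Closed-loop transfer function: T(s) = K_p·G(s)/(1 + K_p·G(s)) = 105.1/(s + 2.7 + 105.1) = 105.1/(s + 107.8).
Time constant τ = 1/107.8 = 0.00928 s, so the 2% settling time is about 4τ = 0.0371 s.

T_s ≈ 0.0371 s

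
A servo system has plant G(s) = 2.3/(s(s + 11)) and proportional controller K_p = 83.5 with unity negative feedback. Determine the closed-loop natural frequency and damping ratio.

With unity feedback the closed-loop characteristic equation is s² + 11s + 83.5·2.3 = s² + 11s + 192 = 0.
Matching s² + 2ζω_n s + ω_n²: ω_n = √192 = 13.86 rad/s and 2ζω_n = 11, so ζ = 11/(2·13.86) = 0.397.

ω_n = 13.9 rad/s, ζ = 0.397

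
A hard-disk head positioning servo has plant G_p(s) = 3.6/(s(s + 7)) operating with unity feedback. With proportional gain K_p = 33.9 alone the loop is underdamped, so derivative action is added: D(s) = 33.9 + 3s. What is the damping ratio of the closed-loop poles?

Forward path: (33.9 + 3s)·3.6/(s(s+7)). The closed-loop characteristic equation is s² + (7 + 3.6·3)s + 3.6·33.9 = 0.
That is s² + 17.8s + 122 = 0, so ω_n = 11.05 rad/s and ζ = 17.8/(2·11.05) = 0.8056.

ζ = 0.806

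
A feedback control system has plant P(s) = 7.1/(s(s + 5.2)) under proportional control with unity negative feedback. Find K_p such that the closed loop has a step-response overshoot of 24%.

From %OS = 100·exp(−πζ/√(1−ζ²)) = 24%, ζ = −ln(0.24)/√(π²+ln²(0.24)) = 0.4136.
Characteristic equation s² + 5.2s + 7.1K_p = 0 gives ζ = 5.2/(2√(7.1K_p)).
Setting ζ = 0.4136: √(7.1K_p) = 5.2/(2·0.4136) = 6.286, so K_p = 39.52/7.1 = 5.57.

K_p = 5.57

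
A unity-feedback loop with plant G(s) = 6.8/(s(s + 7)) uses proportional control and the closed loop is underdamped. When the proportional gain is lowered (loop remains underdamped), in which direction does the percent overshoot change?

ζ = 7/(2√(6.8K_p)) rises as K_p falls; higher damping means less overshoot.

decrease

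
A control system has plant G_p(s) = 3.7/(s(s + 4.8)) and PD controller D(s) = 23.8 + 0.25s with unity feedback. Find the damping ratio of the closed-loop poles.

Forward path: (23.8 + 0.25s)·3.7/(s(s+4.8)). The closed-loop characteristic equation is s² + (4.8 + 3.7·0.25)s + 3.7·23.8 = 0.
That is s² + 5.725s + 88.06 = 0, so ω_n = 9.384 rad/s and ζ = 5.725/(2·9.384) = 0.305.

ζ = 0.305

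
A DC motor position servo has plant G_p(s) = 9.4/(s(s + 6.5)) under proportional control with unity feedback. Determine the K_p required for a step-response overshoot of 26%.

K_p = 7.24

From %OS = 100·exp(−πζ/√(1−ζ²)) = 26%, ζ = −ln(0.26)/√(π²+ln²(0.26)) = 0.3941.
Characteristic equation s² + 6.5s + 9.4K_p = 0 gives ζ = 6.5/(2√(9.4K_p)).
Setting ζ = 0.3941: √(9.4K_p) = 6.5/(2·0.3941) = 8.247, so K_p = 68.01/9.4 = 7.24.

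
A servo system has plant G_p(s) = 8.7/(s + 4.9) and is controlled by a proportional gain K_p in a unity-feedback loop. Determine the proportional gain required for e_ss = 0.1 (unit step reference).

The loop is type 0, so e_ss(step) = 1/(1 + K_pos) with K_pos = K_p·G_p(0).
G_p(0) = 1.776. Require 1/(1 + K_p·1.776) = 0.1, so 1 + 1.776·K_p = 10.
K_p = (10 − 1)/1.776 = 5.07.

K_p = 5.07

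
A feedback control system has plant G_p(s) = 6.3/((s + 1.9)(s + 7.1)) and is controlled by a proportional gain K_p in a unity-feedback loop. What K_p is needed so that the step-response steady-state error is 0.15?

K_p = 12.1

The loop is type 0, so e_ss(step) = 1/(1 + K_pos) with K_pos = K_p·G_p(0).
G_p(0) = 0.467. Require 1/(1 + K_p·0.467) = 0.15, so 1 + 0.467·K_p = 6.667.
K_p = (6.667 − 1)/0.467 = 12.1.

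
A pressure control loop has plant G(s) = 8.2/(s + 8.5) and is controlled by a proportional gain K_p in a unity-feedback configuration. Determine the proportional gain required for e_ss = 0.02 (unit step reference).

K_p = 50.8

For a type-0 loop with proportional control, e_ss = 1/(1 + K_p·G(0)).
G(0) = 0.9647. Require 1/(1 + K_p·0.9647) = 0.02, so 1 + 0.9647·K_p = 50.
K_p = (50 − 1)/0.9647 = 50.8.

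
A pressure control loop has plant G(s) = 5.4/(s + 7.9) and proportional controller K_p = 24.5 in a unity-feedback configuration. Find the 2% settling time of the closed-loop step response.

Closed-loop transfer function: T(s) = K_p·G(s)/(1 + K_p·G(s)) = 132.3/(s + 7.9 + 132.3) = 132.3/(s + 140.2).
Time constant τ = 1/140.2 = 0.007133 s, so the 2% settling time is about 4τ = 0.0285 s.

T_s ≈ 0.0285 s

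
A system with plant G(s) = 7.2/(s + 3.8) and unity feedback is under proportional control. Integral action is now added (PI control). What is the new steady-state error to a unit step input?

0

Adding integral action puts a pole at s = 0 in the forward path, raising the system type to 1; a type-1 loop has zero steady-state error to a step.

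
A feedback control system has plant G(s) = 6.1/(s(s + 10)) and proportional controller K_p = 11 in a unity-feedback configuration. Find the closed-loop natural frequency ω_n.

ω_n = 8.19 rad/s

The closed-loop denominator is s(s+10) + 11·6.1 = s² + 10s + 67.1.
So ω_n² = 67.1 ⇒ ω_n = 8.191 rad/s, and ζ = 10/(2ω_n) = 0.61.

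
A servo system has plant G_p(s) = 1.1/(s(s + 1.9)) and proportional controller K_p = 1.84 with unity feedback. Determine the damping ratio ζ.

ζ = 0.668

1 + K_p·G_p(s) = 0 gives s² + 1.9s + 2.024 = 0.
Matching s² + 2ζω_n s + ω_n²: ω_n = √2.024 = 1.423 rad/s and 2ζω_n = 1.9, so ζ = 1.9/(2·1.423) = 0.668.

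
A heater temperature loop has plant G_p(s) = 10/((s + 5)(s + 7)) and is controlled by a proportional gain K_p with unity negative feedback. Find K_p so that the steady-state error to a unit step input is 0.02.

For a type-0 loop with proportional control, e_ss = 1/(1 + K_p·G_p(0)).
G_p(0) = 0.2857. Require 1/(1 + K_p·0.2857) = 0.02, so 1 + 0.2857·K_p = 50.
K_p = (50 − 1)/0.2857 = 172.

K_p = 172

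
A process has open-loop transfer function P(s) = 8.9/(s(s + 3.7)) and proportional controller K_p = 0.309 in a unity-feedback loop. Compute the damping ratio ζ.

ζ = 1.12

1 + K_p·P(s) = 0 gives s² + 3.7s + 2.75 = 0.
Matching s² + 2ζω_n s + ω_n²: ω_n = √2.75 = 1.658 rad/s and 2ζω_n = 3.7, so ζ = 3.7/(2·1.658) = 1.12.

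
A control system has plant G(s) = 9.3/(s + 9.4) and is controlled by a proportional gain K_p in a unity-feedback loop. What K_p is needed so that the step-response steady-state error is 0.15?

K_p = 5.73

For a type-0 loop with proportional control, e_ss = 1/(1 + K_p·G(0)).
G(0) = 0.9894. Require 1/(1 + K_p·0.9894) = 0.15, so 1 + 0.9894·K_p = 6.667.
K_p = (6.667 − 1)/0.9894 = 5.73.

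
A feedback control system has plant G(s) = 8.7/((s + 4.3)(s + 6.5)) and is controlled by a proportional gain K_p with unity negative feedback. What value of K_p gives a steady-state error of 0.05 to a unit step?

The loop is type 0, so e_ss(step) = 1/(1 + K_pos) with K_pos = K_p·G(0).
G(0) = 0.3113. Require 1/(1 + K_p·0.3113) = 0.05, so 1 + 0.3113·K_p = 20.
K_p = (20 − 1)/0.3113 = 61.

K_p = 61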